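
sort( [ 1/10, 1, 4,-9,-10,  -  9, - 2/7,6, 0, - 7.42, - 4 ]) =[  -  10,-9, - 9,  -  7.42, -4,  -  2/7, 0, 1/10,1, 4, 6 ]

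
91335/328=91335/328 = 278.46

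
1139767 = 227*5021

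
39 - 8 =31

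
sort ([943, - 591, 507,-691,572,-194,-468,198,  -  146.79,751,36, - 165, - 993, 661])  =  [ - 993, - 691, - 591, - 468,-194, - 165,-146.79, 36,198,  507, 572,661,751,943 ]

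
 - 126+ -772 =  - 898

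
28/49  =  4/7 = 0.57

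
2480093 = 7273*341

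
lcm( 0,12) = 0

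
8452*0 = 0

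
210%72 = 66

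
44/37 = 44/37  =  1.19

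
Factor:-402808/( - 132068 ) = 100702/33017 = 2^1*7^1 * 137^(- 1 ) * 241^( - 1) * 7193^1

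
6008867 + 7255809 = 13264676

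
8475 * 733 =6212175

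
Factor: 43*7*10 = 2^1*5^1 * 7^1*43^1 =3010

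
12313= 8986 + 3327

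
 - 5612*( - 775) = 4349300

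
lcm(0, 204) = 0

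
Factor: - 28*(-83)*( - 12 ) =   -  2^4*3^1*7^1 *83^1 = -27888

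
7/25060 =1/3580 = 0.00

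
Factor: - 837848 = -2^3 * 11^1*9521^1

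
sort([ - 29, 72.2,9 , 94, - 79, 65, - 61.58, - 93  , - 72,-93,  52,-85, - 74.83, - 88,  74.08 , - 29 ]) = [-93,-93 , - 88, - 85, - 79, - 74.83, - 72,-61.58, - 29, - 29, 9,  52, 65 , 72.2,74.08,  94 ]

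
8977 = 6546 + 2431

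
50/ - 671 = -50/671  =  - 0.07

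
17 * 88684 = 1507628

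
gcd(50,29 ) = 1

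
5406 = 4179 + 1227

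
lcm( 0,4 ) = 0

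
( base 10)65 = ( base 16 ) 41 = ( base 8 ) 101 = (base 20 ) 35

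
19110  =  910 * 21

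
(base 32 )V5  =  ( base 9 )1327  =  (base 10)997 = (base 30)137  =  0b1111100101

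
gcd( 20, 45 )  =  5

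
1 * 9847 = 9847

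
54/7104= 9/1184= 0.01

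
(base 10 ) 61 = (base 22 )2h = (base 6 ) 141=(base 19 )34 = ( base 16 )3D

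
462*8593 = 3969966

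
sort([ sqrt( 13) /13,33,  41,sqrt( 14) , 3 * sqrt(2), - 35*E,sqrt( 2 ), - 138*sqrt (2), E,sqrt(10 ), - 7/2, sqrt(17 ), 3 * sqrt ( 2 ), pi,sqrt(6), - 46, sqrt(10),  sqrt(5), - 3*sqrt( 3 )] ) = [ - 138*sqrt( 2), - 35*E, - 46,  -  3*sqrt( 3 ), - 7/2,sqrt (13 ) /13, sqrt( 2),sqrt(5),sqrt(6),E,pi,sqrt( 10 ),sqrt ( 10),sqrt( 14), sqrt (17 ), 3  *  sqrt(2),3*sqrt (2 ),33,41] 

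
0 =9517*0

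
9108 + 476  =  9584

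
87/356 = 87/356= 0.24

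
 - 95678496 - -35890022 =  - 59788474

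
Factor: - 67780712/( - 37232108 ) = 16945178/9308027 = 2^1*17^(  -  1) * 557^( - 1) *983^( - 1) * 8472589^1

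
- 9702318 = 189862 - 9892180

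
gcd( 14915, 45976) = 1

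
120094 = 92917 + 27177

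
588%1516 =588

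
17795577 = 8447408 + 9348169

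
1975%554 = 313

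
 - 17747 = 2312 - 20059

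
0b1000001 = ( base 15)45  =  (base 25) 2f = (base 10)65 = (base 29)27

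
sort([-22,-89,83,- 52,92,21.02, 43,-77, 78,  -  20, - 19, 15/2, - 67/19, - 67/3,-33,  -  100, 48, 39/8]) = [ - 100, - 89, - 77, - 52,-33, - 67/3, - 22,-20,- 19,-67/19,39/8 , 15/2,21.02, 43, 48 , 78,  83, 92]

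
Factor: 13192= 2^3*17^1*97^1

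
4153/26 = 4153/26 = 159.73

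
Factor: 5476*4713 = 2^2*3^1*37^2*1571^1 =25808388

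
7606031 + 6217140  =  13823171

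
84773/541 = 156 + 377/541 = 156.70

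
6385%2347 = 1691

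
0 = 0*1739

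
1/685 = 1/685 = 0.00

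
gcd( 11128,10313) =1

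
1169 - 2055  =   - 886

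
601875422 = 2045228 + 599830194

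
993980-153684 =840296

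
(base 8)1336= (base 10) 734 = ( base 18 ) 24E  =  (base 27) 105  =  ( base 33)m8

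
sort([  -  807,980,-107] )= [ -807, - 107,980]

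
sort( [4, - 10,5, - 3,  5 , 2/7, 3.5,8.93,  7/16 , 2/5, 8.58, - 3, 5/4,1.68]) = [-10, - 3,-3,2/7,2/5,7/16,5/4, 1.68,3.5, 4,5 , 5,8.58, 8.93 ] 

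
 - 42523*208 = - 8844784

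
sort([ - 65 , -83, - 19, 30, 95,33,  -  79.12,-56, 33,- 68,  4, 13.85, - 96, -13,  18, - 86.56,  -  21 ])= [-96, - 86.56 , - 83,-79.12, - 68,-65,-56,-21,-19, - 13, 4, 13.85, 18,30 , 33, 33 , 95 ] 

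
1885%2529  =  1885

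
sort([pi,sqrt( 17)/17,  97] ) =[ sqrt( 17)/17, pi,97 ]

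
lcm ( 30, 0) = 0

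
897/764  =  897/764=1.17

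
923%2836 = 923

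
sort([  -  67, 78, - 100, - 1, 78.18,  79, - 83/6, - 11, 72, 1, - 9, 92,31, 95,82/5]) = [ - 100, - 67, - 83/6, - 11, - 9, -1, 1, 82/5, 31, 72,78, 78.18,  79,  92,95] 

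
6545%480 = 305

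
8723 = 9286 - 563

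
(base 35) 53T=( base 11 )4780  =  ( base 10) 6259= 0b1100001110011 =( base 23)bj3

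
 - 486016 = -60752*8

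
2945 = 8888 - 5943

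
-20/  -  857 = 20/857=0.02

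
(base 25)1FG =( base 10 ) 1016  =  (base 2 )1111111000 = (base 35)T1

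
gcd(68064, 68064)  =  68064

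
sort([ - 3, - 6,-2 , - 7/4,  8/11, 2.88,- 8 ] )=[ - 8, - 6, - 3, - 2, - 7/4 , 8/11, 2.88 ] 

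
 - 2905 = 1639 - 4544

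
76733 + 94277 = 171010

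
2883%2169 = 714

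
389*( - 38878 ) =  - 15123542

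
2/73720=1/36860 =0.00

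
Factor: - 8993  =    -  17^1*23^2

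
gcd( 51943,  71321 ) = 1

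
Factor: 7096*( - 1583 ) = -2^3*887^1*1583^1 = - 11232968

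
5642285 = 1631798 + 4010487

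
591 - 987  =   - 396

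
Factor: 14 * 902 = 12628 = 2^2 * 7^1*11^1*41^1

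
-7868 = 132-8000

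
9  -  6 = 3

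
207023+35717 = 242740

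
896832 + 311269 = 1208101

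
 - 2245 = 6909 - 9154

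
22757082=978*23269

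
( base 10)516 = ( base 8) 1004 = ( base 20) 15g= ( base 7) 1335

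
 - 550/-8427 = 550/8427  =  0.07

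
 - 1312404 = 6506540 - 7818944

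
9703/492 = 9703/492 = 19.72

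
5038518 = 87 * 57914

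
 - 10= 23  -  33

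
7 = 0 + 7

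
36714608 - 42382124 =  - 5667516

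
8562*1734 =14846508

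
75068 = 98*766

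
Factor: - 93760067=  - 93760067^1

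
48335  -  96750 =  - 48415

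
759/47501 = 759/47501 = 0.02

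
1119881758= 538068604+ 581813154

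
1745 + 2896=4641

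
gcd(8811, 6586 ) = 89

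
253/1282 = 253/1282  =  0.20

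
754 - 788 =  -34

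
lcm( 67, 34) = 2278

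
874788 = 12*72899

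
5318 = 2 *2659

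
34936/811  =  34936/811 = 43.08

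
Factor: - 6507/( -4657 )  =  3^3*241^1 * 4657^( -1)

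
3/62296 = 3/62296 = 0.00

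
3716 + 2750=6466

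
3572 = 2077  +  1495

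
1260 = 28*45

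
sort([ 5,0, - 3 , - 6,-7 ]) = [ - 7, - 6, - 3,  0, 5 ]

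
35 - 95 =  - 60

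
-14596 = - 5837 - 8759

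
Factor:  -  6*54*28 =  - 9072= - 2^4*3^4*7^1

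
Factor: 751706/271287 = 2^1 *3^(- 2) *17^1 * 43^ ( - 1)*701^( - 1)*22109^1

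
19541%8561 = 2419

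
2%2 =0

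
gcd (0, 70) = 70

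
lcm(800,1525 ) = 48800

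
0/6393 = 0 = 0.00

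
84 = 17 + 67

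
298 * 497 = 148106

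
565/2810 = 113/562 = 0.20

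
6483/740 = 8 + 563/740 = 8.76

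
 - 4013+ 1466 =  - 2547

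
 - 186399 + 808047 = 621648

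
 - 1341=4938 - 6279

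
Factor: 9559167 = 3^1*3186389^1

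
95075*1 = 95075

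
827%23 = 22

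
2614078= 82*31879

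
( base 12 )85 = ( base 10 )101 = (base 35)2V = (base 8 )145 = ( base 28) 3H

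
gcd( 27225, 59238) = 9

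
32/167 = 32/167 = 0.19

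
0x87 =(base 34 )3x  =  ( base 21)69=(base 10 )135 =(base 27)50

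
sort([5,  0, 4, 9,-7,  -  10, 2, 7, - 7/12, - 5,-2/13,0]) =[ -10,  -  7, - 5, - 7/12,  -  2/13,0, 0, 2, 4,5, 7, 9]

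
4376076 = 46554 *94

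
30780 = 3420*9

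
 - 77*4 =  - 308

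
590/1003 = 10/17=0.59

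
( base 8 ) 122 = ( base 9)101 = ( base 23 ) 3D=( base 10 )82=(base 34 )2E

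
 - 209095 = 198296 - 407391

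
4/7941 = 4/7941 = 0.00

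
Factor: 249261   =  3^1*19^1*4373^1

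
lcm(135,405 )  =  405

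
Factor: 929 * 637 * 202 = 2^1*7^2*13^1*101^1*929^1 = 119538146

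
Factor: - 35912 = -2^3*67^2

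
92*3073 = 282716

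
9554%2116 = 1090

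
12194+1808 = 14002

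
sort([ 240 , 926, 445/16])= [445/16, 240, 926]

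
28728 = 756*38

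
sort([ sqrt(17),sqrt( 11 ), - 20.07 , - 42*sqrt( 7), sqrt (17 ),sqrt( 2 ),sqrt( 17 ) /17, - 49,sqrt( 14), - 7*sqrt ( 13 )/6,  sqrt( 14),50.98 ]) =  [- 42*sqrt( 7 ), - 49, - 20.07, - 7*sqrt (13)/6,sqrt(17 )/17,sqrt(2),sqrt(11 ),sqrt( 14 ),sqrt (14),sqrt( 17 ),sqrt( 17 ),50.98 ]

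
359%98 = 65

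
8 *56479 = 451832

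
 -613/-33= 18 + 19/33=18.58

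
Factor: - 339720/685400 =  - 57/115 = - 3^1 * 5^(-1 )*19^1 * 23^( - 1 ) 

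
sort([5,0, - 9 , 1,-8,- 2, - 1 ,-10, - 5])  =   [-10, - 9, - 8 , - 5,  -  2, - 1, 0,1,5]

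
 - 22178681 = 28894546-51073227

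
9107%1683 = 692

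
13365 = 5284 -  - 8081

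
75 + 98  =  173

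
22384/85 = 22384/85=263.34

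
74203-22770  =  51433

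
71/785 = 71/785 = 0.09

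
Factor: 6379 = 6379^1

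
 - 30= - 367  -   - 337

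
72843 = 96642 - 23799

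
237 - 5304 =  - 5067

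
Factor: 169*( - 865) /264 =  - 2^( - 3 )*3^( - 1)*5^1  *11^(-1 )*13^2*173^1 = - 146185/264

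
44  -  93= - 49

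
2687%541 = 523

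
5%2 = 1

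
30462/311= 30462/311 = 97.95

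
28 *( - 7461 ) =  - 208908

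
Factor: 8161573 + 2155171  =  10316744=2^3*1289593^1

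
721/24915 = 721/24915= 0.03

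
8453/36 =8453/36 =234.81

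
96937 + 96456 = 193393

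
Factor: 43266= 2^1*3^1*7211^1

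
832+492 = 1324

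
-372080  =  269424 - 641504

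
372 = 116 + 256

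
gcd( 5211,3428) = 1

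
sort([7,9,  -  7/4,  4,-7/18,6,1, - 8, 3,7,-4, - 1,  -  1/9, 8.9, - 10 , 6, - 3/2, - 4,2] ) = [  -  10,-8, - 4, - 4,-7/4,-3/2, - 1, -7/18,-1/9,1,2,3, 4,6,6,7,7, 8.9,9 ]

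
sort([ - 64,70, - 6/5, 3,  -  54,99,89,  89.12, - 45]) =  [ - 64, -54 , - 45, - 6/5, 3,70,89,  89.12,99]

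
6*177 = 1062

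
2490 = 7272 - 4782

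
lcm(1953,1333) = 83979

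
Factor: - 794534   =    -  2^1*13^1*30559^1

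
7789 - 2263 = 5526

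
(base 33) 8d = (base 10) 277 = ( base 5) 2102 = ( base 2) 100010101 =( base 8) 425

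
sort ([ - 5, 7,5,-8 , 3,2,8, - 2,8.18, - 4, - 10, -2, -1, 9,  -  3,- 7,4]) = [ - 10, - 8,  -  7 , -5, - 4, - 3, - 2, - 2,-1, 2, 3,4 , 5 , 7,8, 8.18, 9]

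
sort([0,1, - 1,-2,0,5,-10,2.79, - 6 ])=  [ - 10,-6,-2, - 1,  0, 0,1  ,  2.79, 5]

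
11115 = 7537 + 3578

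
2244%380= 344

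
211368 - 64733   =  146635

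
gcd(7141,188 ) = 1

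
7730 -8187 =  - 457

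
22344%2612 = 1448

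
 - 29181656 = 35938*( - 812 )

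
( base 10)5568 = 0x15c0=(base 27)7H6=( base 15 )19b3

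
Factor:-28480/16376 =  - 40/23 = - 2^3 * 5^1*23^ ( - 1)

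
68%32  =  4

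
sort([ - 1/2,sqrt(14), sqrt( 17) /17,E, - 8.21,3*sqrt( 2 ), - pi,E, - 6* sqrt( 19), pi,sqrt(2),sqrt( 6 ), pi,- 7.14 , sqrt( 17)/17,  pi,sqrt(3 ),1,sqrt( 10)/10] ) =[-6* sqrt ( 19), - 8.21, - 7.14,-pi, - 1/2,sqrt(17) /17,sqrt(17)/17,sqrt( 10)/10, 1, sqrt(2),sqrt(3),sqrt( 6),E,E,pi,pi,pi,sqrt( 14 ), 3*sqrt(2)]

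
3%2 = 1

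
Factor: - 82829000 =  - 2^3*5^3*113^1 * 733^1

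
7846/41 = 7846/41 =191.37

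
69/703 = 69/703 = 0.10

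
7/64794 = 7/64794 =0.00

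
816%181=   92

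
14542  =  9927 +4615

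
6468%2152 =12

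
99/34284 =33/11428 = 0.00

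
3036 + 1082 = 4118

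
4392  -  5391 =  - 999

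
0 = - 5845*0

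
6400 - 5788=612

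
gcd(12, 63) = 3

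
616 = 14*44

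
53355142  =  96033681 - 42678539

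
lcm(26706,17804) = 53412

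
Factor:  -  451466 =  -2^1*225733^1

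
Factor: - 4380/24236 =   -  15/83 = - 3^1*5^1 * 83^( - 1)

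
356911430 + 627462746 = 984374176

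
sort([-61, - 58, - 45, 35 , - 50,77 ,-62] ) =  [ - 62, - 61, - 58,  -  50 , - 45, 35,  77] 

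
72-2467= -2395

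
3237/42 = 77 + 1/14 = 77.07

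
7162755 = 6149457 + 1013298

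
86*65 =5590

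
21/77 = 3/11 = 0.27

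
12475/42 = 297 + 1/42 = 297.02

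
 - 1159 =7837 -8996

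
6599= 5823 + 776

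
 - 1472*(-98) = 144256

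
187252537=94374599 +92877938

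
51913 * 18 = 934434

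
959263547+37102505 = 996366052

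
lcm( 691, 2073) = 2073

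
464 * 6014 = 2790496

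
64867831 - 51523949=13343882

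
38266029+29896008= 68162037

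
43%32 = 11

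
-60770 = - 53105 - 7665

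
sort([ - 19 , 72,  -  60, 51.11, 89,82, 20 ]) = [ - 60, -19, 20,51.11,72,82, 89 ] 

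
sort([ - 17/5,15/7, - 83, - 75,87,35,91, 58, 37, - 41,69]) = [ - 83, - 75,-41, - 17/5,15/7,35,37 , 58,69,87,91] 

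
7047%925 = 572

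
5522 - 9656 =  - 4134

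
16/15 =1 + 1/15 =1.07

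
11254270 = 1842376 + 9411894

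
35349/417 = 84+107/139 = 84.77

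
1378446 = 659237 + 719209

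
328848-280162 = 48686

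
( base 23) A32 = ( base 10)5361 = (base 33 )4UF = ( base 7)21426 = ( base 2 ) 1010011110001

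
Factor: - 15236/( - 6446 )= 26/11= 2^1*11^( - 1) * 13^1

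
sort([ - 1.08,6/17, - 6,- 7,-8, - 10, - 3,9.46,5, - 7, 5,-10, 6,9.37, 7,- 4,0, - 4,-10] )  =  [ - 10, - 10,- 10, - 8,-7, - 7, - 6, - 4,-4,-3,  -  1.08,0,6/17,5, 5, 6,7,9.37,9.46]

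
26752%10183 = 6386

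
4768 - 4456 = 312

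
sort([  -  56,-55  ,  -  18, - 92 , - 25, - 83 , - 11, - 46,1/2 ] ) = [-92, - 83, - 56, - 55,-46, - 25,-18,  -  11,1/2]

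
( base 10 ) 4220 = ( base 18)D08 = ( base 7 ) 15206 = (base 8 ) 10174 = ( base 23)7MB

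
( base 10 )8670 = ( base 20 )11da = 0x21DE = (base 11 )6572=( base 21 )JDI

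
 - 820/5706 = -1 + 2443/2853 =- 0.14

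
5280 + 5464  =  10744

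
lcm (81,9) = 81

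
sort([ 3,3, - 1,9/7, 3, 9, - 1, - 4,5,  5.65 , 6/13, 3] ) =[-4 , -1,-1,  6/13, 9/7,3 , 3, 3,3,  5,5.65,9]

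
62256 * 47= 2926032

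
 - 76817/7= - 76817/7 = - 10973.86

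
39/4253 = 39/4253 = 0.01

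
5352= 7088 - 1736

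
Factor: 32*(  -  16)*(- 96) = 49152= 2^14*3^1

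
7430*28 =208040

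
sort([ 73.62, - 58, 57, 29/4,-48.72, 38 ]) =[ - 58, - 48.72,  29/4,38,  57, 73.62] 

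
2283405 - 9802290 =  - 7518885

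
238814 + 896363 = 1135177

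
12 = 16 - 4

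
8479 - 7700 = 779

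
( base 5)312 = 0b1010010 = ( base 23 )3D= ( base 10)82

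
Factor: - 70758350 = -2^1*5^2*13^1*23^1*4733^1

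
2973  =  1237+1736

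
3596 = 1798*2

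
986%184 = 66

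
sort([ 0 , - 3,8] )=[ - 3,0,  8 ] 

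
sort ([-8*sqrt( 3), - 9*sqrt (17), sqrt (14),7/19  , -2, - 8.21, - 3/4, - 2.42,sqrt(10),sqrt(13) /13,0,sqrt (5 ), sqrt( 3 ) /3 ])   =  [ - 9* sqrt (17), -8*sqrt (3), - 8.21 ,-2.42,  -  2,  -  3/4, 0,  sqrt(13) /13,7/19,sqrt( 3 )/3,sqrt(5 ), sqrt ( 10 ),sqrt(14 )] 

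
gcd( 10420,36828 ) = 4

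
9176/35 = 9176/35 = 262.17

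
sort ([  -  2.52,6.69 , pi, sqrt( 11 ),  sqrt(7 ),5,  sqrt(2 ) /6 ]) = [ - 2.52,  sqrt( 2)/6, sqrt( 7),  pi , sqrt (11 ) , 5, 6.69]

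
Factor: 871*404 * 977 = 343790668 = 2^2*13^1 * 67^1 * 101^1 * 977^1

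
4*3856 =15424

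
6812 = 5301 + 1511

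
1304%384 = 152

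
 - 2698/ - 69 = 39 + 7/69= 39.10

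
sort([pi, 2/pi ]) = [ 2/pi,pi]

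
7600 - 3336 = 4264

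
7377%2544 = 2289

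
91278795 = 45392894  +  45885901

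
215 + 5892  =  6107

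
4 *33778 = 135112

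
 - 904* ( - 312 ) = 282048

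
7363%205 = 188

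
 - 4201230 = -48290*87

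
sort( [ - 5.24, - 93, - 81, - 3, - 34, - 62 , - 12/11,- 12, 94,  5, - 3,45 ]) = [  -  93,-81,  -  62,-34, - 12, - 5.24 ,-3,-3, - 12/11, 5, 45, 94 ] 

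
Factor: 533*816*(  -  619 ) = -2^4 * 3^1* 13^1 * 17^1*41^1*619^1 = -  269220432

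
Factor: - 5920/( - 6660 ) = 2^3*3^( - 2) = 8/9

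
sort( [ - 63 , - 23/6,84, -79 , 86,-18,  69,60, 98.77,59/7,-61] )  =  [ - 79, - 63, - 61, - 18, - 23/6,59/7,60,69,84,86, 98.77 ] 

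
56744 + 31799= 88543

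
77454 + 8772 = 86226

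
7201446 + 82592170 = 89793616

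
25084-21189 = 3895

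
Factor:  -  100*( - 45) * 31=139500= 2^2*3^2*5^3*31^1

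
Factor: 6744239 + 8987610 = 15731849 = 7^1*31^1*72497^1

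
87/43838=87/43838 =0.00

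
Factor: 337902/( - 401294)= - 3^1*199^1*709^( - 1) = - 597/709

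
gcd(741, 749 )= 1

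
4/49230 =2/24615 =0.00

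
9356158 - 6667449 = 2688709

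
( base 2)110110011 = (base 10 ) 435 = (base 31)e1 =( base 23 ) il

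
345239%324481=20758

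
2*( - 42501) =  - 85002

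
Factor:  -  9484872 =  - 2^3*3^1*211^1*1873^1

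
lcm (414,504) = 11592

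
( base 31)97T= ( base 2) 10001010111111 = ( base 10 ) 8895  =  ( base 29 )AGL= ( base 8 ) 21277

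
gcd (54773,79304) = 1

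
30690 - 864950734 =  - 864920044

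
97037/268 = 97037/268=362.08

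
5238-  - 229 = 5467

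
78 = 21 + 57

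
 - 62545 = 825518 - 888063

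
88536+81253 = 169789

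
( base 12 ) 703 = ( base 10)1011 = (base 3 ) 1101110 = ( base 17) 388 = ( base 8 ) 1763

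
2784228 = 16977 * 164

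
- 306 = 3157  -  3463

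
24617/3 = 24617/3 = 8205.67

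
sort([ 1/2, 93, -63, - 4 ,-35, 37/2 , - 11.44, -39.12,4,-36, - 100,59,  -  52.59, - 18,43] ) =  [ - 100, - 63 , - 52.59,  -  39.12, - 36,-35, - 18, - 11.44, - 4,  1/2,4,37/2 , 43, 59,93]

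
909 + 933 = 1842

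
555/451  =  1 + 104/451 = 1.23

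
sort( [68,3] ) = [ 3,68 ] 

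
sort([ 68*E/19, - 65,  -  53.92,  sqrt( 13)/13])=[- 65,-53.92, sqrt( 13 )/13, 68*E/19]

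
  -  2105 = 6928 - 9033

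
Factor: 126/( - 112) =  - 9/8 = -  2^( - 3)*3^2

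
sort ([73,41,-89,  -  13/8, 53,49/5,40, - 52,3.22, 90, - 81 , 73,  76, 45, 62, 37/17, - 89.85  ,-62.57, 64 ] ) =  [-89.85 , - 89, - 81, - 62.57, - 52,-13/8,37/17, 3.22, 49/5,40, 41, 45, 53, 62, 64, 73,73,76, 90]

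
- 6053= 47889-53942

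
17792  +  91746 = 109538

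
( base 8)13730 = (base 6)44132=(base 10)6104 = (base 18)10f2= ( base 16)17d8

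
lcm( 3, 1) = 3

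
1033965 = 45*22977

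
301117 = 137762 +163355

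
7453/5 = 7453/5 = 1490.60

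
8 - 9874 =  - 9866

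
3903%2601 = 1302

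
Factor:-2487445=  -  5^1 * 443^1 * 1123^1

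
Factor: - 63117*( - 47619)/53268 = 1001856141/17756=2^( - 2 ) * 3^3*11^1*13^1*23^( -1)*37^1*193^( - 1)*7013^1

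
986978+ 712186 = 1699164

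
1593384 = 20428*78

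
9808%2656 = 1840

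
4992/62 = 2496/31=80.52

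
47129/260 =47129/260 = 181.27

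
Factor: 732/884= 183/221 = 3^1 * 13^( - 1)*17^(  -  1 )*61^1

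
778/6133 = 778/6133 = 0.13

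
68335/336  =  203 + 127/336 = 203.38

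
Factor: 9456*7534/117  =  23747168/39 = 2^5 *3^ ( - 1)*13^( - 1)*197^1*3767^1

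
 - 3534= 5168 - 8702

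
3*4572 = 13716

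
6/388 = 3/194 = 0.02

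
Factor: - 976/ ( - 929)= 2^4 * 61^1*929^(-1 )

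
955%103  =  28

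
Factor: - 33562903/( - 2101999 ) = 11^1 *17^( - 1) * 61^(-1)*2027^(- 1 )*3051173^1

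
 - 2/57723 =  - 2/57723 = - 0.00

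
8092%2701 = 2690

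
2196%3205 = 2196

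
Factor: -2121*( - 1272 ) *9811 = 26469214632 = 2^3*3^2 * 7^1*53^1*101^1*9811^1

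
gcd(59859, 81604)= 1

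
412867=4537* 91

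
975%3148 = 975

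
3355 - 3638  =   - 283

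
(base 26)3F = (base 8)135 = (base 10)93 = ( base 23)41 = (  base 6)233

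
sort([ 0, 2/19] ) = [ 0, 2/19] 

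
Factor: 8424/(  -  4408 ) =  - 1053/551 = - 3^4*13^1 * 19^ (  -  1)* 29^(- 1) 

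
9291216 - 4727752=4563464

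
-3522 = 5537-9059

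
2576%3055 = 2576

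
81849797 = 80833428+1016369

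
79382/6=39691/3 =13230.33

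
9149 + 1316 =10465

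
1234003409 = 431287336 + 802716073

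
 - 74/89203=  - 74/89203  =  - 0.00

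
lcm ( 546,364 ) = 1092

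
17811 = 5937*3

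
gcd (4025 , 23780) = 5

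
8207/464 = 283/16 = 17.69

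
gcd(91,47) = 1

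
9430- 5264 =4166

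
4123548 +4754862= 8878410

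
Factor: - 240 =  - 2^4*3^1*5^1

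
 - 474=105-579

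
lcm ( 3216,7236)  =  28944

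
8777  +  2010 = 10787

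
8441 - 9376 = -935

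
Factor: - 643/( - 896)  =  2^( - 7)*7^( - 1 )*643^1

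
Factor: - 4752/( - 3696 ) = 9/7 = 3^2 *7^( - 1)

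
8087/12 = 673 +11/12 =673.92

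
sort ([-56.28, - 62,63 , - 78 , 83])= [ - 78,-62, - 56.28,63, 83 ] 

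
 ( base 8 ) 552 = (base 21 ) H5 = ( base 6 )1402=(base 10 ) 362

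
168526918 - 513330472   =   - 344803554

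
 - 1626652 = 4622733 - 6249385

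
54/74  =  27/37= 0.73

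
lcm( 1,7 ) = 7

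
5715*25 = 142875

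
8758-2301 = 6457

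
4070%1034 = 968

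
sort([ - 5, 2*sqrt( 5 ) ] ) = [ - 5,2*sqrt( 5 )]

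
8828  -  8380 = 448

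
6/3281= 6/3281 = 0.00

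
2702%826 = 224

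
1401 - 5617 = -4216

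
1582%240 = 142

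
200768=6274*32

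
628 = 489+139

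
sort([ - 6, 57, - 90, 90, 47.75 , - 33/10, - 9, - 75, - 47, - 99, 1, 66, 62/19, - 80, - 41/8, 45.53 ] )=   [- 99, - 90,  -  80,-75, - 47, - 9, - 6, - 41/8, - 33/10, 1,62/19, 45.53, 47.75, 57,  66, 90 ] 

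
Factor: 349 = 349^1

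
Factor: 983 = 983^1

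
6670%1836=1162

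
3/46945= 3/46945=0.00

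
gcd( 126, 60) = 6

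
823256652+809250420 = 1632507072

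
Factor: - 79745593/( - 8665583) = 409^1*194977^1*8665583^(  -  1)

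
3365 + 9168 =12533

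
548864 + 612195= 1161059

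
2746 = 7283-4537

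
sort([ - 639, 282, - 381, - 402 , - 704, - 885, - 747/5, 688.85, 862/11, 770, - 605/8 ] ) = [ - 885, -704,-639 ,  -  402, - 381 , - 747/5, - 605/8,  862/11, 282,688.85,770 ]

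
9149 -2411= 6738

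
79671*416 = 33143136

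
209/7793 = 209/7793 = 0.03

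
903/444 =2+5/148= 2.03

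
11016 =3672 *3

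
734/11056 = 367/5528  =  0.07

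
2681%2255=426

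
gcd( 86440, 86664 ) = 8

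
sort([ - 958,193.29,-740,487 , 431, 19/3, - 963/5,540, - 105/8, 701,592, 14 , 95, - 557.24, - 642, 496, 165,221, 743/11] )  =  [ - 958, - 740,-642, - 557.24, - 963/5, - 105/8,19/3, 14, 743/11,95, 165, 193.29,221,431, 487, 496 , 540, 592,701 ] 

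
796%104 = 68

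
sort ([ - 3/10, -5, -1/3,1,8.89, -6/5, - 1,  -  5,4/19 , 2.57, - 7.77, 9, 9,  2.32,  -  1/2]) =[ - 7.77 , - 5, - 5, - 6/5, - 1 , - 1/2, - 1/3, - 3/10, 4/19, 1,2.32, 2.57,8.89 , 9, 9]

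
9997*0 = 0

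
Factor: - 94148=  - 2^2 *23537^1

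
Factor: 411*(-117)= - 3^3* 13^1*137^1 = - 48087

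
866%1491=866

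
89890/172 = 44945/86 = 522.62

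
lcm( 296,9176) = 9176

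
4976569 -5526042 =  - 549473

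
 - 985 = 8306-9291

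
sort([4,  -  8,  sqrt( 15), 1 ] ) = [ - 8,1 , sqrt(15),4] 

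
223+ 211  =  434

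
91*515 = 46865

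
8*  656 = 5248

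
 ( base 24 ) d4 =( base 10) 316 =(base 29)AQ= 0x13C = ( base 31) A6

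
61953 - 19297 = 42656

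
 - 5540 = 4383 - 9923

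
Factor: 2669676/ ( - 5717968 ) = - 667419/1429492 = -2^( - 2)*3^1*43^( - 1)*379^1*587^1 * 8311^( - 1) 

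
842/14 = 60 + 1/7 = 60.14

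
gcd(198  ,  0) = 198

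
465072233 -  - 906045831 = 1371118064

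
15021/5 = 3004 + 1/5 = 3004.20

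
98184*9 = 883656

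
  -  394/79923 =-1 + 79529/79923 = - 0.00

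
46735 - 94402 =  - 47667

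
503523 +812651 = 1316174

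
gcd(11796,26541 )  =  2949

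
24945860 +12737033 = 37682893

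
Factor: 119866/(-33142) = - 227^(-1 )*821^1 = -821/227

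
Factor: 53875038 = 2^1*3^1*7^1*1282739^1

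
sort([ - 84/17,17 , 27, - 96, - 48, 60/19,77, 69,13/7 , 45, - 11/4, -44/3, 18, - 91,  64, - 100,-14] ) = [ - 100, - 96, - 91, - 48, - 44/3, - 14, - 84/17,-11/4, 13/7,60/19,17, 18, 27,45,  64, 69,77 ]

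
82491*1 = 82491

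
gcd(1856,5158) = 2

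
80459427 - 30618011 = 49841416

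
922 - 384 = 538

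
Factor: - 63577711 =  - 63577711^1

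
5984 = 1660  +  4324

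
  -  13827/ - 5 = 13827/5=2765.40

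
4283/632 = 6+ 491/632 = 6.78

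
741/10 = 74 + 1/10=74.10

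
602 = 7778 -7176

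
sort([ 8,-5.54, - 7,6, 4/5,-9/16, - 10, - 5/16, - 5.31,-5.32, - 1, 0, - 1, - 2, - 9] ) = [ - 10,- 9,- 7, - 5.54,-5.32, -5.31, - 2, - 1, - 1, - 9/16,  -  5/16,0,4/5, 6, 8 ]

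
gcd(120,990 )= 30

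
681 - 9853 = - 9172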